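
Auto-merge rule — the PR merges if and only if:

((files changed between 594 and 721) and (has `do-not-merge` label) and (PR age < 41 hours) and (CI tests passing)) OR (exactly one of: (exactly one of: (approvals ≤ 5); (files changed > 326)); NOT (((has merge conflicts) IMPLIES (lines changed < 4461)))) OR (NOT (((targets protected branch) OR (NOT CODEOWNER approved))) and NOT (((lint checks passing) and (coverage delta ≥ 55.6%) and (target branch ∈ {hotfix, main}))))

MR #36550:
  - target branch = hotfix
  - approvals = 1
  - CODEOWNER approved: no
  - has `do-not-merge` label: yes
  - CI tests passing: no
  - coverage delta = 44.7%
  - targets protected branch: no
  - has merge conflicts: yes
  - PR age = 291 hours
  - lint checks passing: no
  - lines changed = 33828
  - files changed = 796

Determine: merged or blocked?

Atomic conditions:
  files changed between 594 and 721: 796 in [594, 721] is false
  has `do-not-merge` label: yes → true
  PR age < 41 hours: 291 < 41 is false
  CI tests passing: no → false
  approvals ≤ 5: 1 ≤ 5 is true
  files changed > 326: 796 > 326 is true
  has merge conflicts: yes → true
  lines changed < 4461: 33828 < 4461 is false
  targets protected branch: no → false
  NOT CODEOWNER approved: no → true
  lint checks passing: no → false
  coverage delta ≥ 55.6%: 44.7 ≥ 55.6 is false
  target branch ∈ {hotfix, main}: hotfix is in the set → true
Combine:
[1] false AND true AND false AND false = false
[2.1] exactly-one(true, true) = false
[2.2.1] true → false = false
[2.2] NOT false = true
[2] exactly-one(false, true) = true
[3.1.1] false OR true = true
[3.1] NOT true = false
[3.2.1] false AND false AND true = false
[3.2] NOT false = true
[3] false AND true = false
[root] false OR true OR false = true
Overall: true → merged

Merged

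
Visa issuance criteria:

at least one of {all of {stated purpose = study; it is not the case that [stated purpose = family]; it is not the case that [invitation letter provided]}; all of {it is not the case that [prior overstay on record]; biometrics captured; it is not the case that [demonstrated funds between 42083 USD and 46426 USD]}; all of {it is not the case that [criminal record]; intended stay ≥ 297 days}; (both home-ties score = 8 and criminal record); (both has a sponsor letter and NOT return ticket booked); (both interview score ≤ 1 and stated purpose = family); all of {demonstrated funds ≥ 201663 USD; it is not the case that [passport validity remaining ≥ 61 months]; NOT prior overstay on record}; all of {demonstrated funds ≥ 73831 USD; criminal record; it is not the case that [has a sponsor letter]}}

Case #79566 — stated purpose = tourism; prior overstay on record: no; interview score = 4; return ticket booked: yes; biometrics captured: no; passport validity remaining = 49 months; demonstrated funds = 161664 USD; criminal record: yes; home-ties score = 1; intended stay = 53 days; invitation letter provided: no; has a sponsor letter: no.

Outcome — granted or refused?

Atomic conditions:
  stated purpose = study: tourism == study is false
  stated purpose = family: tourism == family is false
  invitation letter provided: no → false
  prior overstay on record: no → false
  biometrics captured: no → false
  demonstrated funds between 42083 USD and 46426 USD: 161664 in [42083, 46426] is false
  criminal record: yes → true
  intended stay ≥ 297 days: 53 ≥ 297 is false
  home-ties score = 8: 1 == 8 is false
  has a sponsor letter: no → false
  NOT return ticket booked: yes → false
  interview score ≤ 1: 4 ≤ 1 is false
  demonstrated funds ≥ 201663 USD: 161664 ≥ 201663 is false
  passport validity remaining ≥ 61 months: 49 ≥ 61 is false
  NOT prior overstay on record: no → true
  demonstrated funds ≥ 73831 USD: 161664 ≥ 73831 is true
Combine:
[1.2] NOT false = true
[1.3] NOT false = true
[1] false AND true AND true = false
[2.1] NOT false = true
[2.3] NOT false = true
[2] true AND false AND true = false
[3.1] NOT true = false
[3] false AND false = false
[4] false AND true = false
[5] false AND false = false
[6] false AND false = false
[7.2] NOT false = true
[7] false AND true AND true = false
[8.3] NOT false = true
[8] true AND true AND true = true
[root] false OR false OR false OR false OR false OR false OR false OR true = true
Overall: true → granted

Granted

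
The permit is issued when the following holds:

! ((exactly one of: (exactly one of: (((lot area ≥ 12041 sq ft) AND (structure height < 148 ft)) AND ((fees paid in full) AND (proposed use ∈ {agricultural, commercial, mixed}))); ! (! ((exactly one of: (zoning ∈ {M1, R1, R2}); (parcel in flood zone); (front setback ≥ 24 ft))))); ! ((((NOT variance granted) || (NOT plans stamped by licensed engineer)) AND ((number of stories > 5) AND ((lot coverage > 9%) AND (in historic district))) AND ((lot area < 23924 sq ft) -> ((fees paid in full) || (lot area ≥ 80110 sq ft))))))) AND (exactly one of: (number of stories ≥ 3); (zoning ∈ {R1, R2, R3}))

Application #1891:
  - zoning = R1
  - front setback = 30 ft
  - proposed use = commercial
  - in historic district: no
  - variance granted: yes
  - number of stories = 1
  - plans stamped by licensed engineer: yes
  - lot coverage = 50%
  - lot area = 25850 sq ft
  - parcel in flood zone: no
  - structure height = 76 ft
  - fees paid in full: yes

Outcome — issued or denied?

Atomic conditions:
  lot area ≥ 12041 sq ft: 25850 ≥ 12041 is true
  structure height < 148 ft: 76 < 148 is true
  fees paid in full: yes → true
  proposed use ∈ {agricultural, commercial, mixed}: commercial is in the set → true
  zoning ∈ {M1, R1, R2}: R1 is in the set → true
  parcel in flood zone: no → false
  front setback ≥ 24 ft: 30 ≥ 24 is true
  NOT variance granted: yes → false
  NOT plans stamped by licensed engineer: yes → false
  number of stories > 5: 1 > 5 is false
  lot coverage > 9%: 50 > 9 is true
  in historic district: no → false
  lot area < 23924 sq ft: 25850 < 23924 is false
  lot area ≥ 80110 sq ft: 25850 ≥ 80110 is false
  number of stories ≥ 3: 1 ≥ 3 is false
  zoning ∈ {R1, R2, R3}: R1 is in the set → true
Combine:
[1.1.1.1.1] true AND true = true
[1.1.1.1.2] true AND true = true
[1.1.1.1] true AND true = true
[1.1.1.2.1.1] exactly-one(true, false, true) = false
[1.1.1.2.1] NOT false = true
[1.1.1.2] NOT true = false
[1.1.1] exactly-one(true, false) = true
[1.1.2.1.1] false OR false = false
[1.1.2.1.2.2] true AND false = false
[1.1.2.1.2] false AND false = false
[1.1.2.1.3.2] true OR false = true
[1.1.2.1.3] false → true (antecedent false ⇒ implication holds) = true
[1.1.2.1] false AND false AND true = false
[1.1.2] NOT false = true
[1.1] exactly-one(true, true) = false
[1] NOT false = true
[2] exactly-one(false, true) = true
[root] true AND true = true
Overall: true → issued

Issued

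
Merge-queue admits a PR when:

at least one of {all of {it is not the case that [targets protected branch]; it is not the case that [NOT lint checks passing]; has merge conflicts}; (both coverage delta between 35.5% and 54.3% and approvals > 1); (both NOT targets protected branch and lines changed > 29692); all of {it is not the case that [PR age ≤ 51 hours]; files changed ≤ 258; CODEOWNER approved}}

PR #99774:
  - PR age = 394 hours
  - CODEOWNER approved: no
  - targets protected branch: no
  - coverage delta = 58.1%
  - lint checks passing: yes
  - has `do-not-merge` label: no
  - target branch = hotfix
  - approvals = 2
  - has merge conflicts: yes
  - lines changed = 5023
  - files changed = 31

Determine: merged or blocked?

Atomic conditions:
  targets protected branch: no → false
  NOT lint checks passing: yes → false
  has merge conflicts: yes → true
  coverage delta between 35.5% and 54.3%: 58.1 in [35.5, 54.3] is false
  approvals > 1: 2 > 1 is true
  NOT targets protected branch: no → true
  lines changed > 29692: 5023 > 29692 is false
  PR age ≤ 51 hours: 394 ≤ 51 is false
  files changed ≤ 258: 31 ≤ 258 is true
  CODEOWNER approved: no → false
Combine:
[1.1] NOT false = true
[1.2] NOT false = true
[1] true AND true AND true = true
[2] false AND true = false
[3] true AND false = false
[4.1] NOT false = true
[4] true AND true AND false = false
[root] true OR false OR false OR false = true
Overall: true → merged

Merged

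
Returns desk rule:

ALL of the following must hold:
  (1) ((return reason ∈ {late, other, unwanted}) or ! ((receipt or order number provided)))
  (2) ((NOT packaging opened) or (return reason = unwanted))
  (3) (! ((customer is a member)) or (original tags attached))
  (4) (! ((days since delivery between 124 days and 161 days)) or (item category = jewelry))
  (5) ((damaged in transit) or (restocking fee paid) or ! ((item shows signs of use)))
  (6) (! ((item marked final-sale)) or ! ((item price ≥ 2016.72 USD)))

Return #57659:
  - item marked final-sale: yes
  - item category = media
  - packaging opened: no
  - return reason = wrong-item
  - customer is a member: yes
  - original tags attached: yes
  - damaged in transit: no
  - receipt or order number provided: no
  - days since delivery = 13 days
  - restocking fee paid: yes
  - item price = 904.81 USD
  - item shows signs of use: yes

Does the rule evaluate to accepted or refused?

Atomic conditions:
  return reason ∈ {late, other, unwanted}: wrong-item is not in the set → false
  receipt or order number provided: no → false
  NOT packaging opened: no → true
  return reason = unwanted: wrong-item == unwanted is false
  customer is a member: yes → true
  original tags attached: yes → true
  days since delivery between 124 days and 161 days: 13 in [124, 161] is false
  item category = jewelry: media == jewelry is false
  damaged in transit: no → false
  restocking fee paid: yes → true
  item shows signs of use: yes → true
  item marked final-sale: yes → true
  item price ≥ 2016.72 USD: 904.81 ≥ 2016.72 is false
Combine:
[1.2] NOT false = true
[1] false OR true = true
[2] true OR false = true
[3.1] NOT true = false
[3] false OR true = true
[4.1] NOT false = true
[4] true OR false = true
[5.3] NOT true = false
[5] false OR true OR false = true
[6.1] NOT true = false
[6.2] NOT false = true
[6] false OR true = true
[root] true AND true AND true AND true AND true AND true = true
Overall: true → accepted

Accepted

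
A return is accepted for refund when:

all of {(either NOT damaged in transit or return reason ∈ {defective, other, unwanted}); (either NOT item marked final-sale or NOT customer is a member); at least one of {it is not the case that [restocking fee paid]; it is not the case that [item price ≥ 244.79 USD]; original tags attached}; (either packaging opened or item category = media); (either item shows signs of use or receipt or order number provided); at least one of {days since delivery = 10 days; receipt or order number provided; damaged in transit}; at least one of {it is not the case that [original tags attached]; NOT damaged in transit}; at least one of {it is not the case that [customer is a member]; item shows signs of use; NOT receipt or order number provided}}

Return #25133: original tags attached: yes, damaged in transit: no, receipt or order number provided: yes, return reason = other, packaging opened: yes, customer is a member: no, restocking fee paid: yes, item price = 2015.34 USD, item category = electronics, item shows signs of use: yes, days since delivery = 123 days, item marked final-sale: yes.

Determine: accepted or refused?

Accepted

Atomic conditions:
  NOT damaged in transit: no → true
  return reason ∈ {defective, other, unwanted}: other is in the set → true
  NOT item marked final-sale: yes → false
  NOT customer is a member: no → true
  restocking fee paid: yes → true
  item price ≥ 244.79 USD: 2015.34 ≥ 244.79 is true
  original tags attached: yes → true
  packaging opened: yes → true
  item category = media: electronics == media is false
  item shows signs of use: yes → true
  receipt or order number provided: yes → true
  days since delivery = 10 days: 123 == 10 is false
  damaged in transit: no → false
  customer is a member: no → false
  NOT receipt or order number provided: yes → false
Combine:
[1] true OR true = true
[2] false OR true = true
[3.1] NOT true = false
[3.2] NOT true = false
[3] false OR false OR true = true
[4] true OR false = true
[5] true OR true = true
[6] false OR true OR false = true
[7.1] NOT true = false
[7] false OR true = true
[8.1] NOT false = true
[8] true OR true OR false = true
[root] true AND true AND true AND true AND true AND true AND true AND true = true
Overall: true → accepted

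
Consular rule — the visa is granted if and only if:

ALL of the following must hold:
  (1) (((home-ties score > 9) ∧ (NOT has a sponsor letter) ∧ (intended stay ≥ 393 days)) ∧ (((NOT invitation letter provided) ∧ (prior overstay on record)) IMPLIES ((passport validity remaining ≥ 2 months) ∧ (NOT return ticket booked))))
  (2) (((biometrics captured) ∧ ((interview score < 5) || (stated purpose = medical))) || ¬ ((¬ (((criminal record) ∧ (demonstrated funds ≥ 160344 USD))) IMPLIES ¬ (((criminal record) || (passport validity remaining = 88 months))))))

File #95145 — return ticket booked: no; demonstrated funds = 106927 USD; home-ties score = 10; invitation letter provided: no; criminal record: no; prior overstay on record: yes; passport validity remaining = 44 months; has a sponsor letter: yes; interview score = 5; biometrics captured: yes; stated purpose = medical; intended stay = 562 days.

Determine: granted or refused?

Refused

Atomic conditions:
  home-ties score > 9: 10 > 9 is true
  NOT has a sponsor letter: yes → false
  intended stay ≥ 393 days: 562 ≥ 393 is true
  NOT invitation letter provided: no → true
  prior overstay on record: yes → true
  passport validity remaining ≥ 2 months: 44 ≥ 2 is true
  NOT return ticket booked: no → true
  biometrics captured: yes → true
  interview score < 5: 5 < 5 is false
  stated purpose = medical: medical == medical is true
  criminal record: no → false
  demonstrated funds ≥ 160344 USD: 106927 ≥ 160344 is false
  passport validity remaining = 88 months: 44 == 88 is false
Combine:
[1.1] true AND false AND true = false
[1.2.1] true AND true = true
[1.2.2] true AND true = true
[1.2] true → true = true
[1] false AND true = false
[2.1.2] false OR true = true
[2.1] true AND true = true
[2.2.1.1.1] false AND false = false
[2.2.1.1] NOT false = true
[2.2.1.2.1] false OR false = false
[2.2.1.2] NOT false = true
[2.2.1] true → true = true
[2.2] NOT true = false
[2] true OR false = true
[root] false AND true = false
Overall: false → refused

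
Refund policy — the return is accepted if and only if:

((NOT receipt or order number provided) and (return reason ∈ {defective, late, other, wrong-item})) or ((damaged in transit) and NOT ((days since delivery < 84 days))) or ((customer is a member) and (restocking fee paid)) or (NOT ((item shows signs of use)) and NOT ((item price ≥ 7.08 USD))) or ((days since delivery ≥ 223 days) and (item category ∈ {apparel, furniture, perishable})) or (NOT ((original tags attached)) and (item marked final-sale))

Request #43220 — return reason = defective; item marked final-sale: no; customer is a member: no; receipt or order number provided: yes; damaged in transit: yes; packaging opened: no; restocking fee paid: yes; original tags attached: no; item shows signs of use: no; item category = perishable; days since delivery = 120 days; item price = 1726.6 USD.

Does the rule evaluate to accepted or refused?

Accepted

Atomic conditions:
  NOT receipt or order number provided: yes → false
  return reason ∈ {defective, late, other, wrong-item}: defective is in the set → true
  damaged in transit: yes → true
  days since delivery < 84 days: 120 < 84 is false
  customer is a member: no → false
  restocking fee paid: yes → true
  item shows signs of use: no → false
  item price ≥ 7.08 USD: 1726.6 ≥ 7.08 is true
  days since delivery ≥ 223 days: 120 ≥ 223 is false
  item category ∈ {apparel, furniture, perishable}: perishable is in the set → true
  original tags attached: no → false
  item marked final-sale: no → false
Combine:
[1] false AND true = false
[2.2] NOT false = true
[2] true AND true = true
[3] false AND true = false
[4.1] NOT false = true
[4.2] NOT true = false
[4] true AND false = false
[5] false AND true = false
[6.1] NOT false = true
[6] true AND false = false
[root] false OR true OR false OR false OR false OR false = true
Overall: true → accepted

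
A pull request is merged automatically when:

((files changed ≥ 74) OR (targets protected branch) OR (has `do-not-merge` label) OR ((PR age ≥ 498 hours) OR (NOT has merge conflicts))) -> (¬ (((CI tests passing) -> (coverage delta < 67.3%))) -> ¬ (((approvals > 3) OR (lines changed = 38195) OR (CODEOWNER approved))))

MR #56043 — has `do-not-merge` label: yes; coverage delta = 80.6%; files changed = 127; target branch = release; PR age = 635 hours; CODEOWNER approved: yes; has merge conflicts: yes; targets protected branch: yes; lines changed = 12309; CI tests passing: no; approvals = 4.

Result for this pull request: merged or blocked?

Atomic conditions:
  files changed ≥ 74: 127 ≥ 74 is true
  targets protected branch: yes → true
  has `do-not-merge` label: yes → true
  PR age ≥ 498 hours: 635 ≥ 498 is true
  NOT has merge conflicts: yes → false
  CI tests passing: no → false
  coverage delta < 67.3%: 80.6 < 67.3 is false
  approvals > 3: 4 > 3 is true
  lines changed = 38195: 12309 == 38195 is false
  CODEOWNER approved: yes → true
Combine:
[1.4] true OR false = true
[1] true OR true OR true OR true = true
[2.1.1] false → false (antecedent false ⇒ implication holds) = true
[2.1] NOT true = false
[2.2.1] true OR false OR true = true
[2.2] NOT true = false
[2] false → false (antecedent false ⇒ implication holds) = true
[root] true → true = true
Overall: true → merged

Merged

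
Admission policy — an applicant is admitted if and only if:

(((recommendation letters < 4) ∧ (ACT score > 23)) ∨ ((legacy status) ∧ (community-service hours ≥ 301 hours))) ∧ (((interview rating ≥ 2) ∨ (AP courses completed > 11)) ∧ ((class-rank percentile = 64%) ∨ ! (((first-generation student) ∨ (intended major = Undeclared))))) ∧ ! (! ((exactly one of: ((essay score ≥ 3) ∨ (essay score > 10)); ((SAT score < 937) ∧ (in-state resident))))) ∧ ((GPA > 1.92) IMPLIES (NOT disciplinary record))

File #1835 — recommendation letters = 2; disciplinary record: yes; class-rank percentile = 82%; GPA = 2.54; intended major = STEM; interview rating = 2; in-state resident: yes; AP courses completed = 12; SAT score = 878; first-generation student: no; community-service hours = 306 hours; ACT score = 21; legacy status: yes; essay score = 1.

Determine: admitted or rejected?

Atomic conditions:
  recommendation letters < 4: 2 < 4 is true
  ACT score > 23: 21 > 23 is false
  legacy status: yes → true
  community-service hours ≥ 301 hours: 306 ≥ 301 is true
  interview rating ≥ 2: 2 ≥ 2 is true
  AP courses completed > 11: 12 > 11 is true
  class-rank percentile = 64%: 82 == 64 is false
  first-generation student: no → false
  intended major = Undeclared: STEM == Undeclared is false
  essay score ≥ 3: 1 ≥ 3 is false
  essay score > 10: 1 > 10 is false
  SAT score < 937: 878 < 937 is true
  in-state resident: yes → true
  GPA > 1.92: 2.54 > 1.92 is true
  NOT disciplinary record: yes → false
Combine:
[1.1] true AND false = false
[1.2] true AND true = true
[1] false OR true = true
[2.1] true OR true = true
[2.2.2.1] false OR false = false
[2.2.2] NOT false = true
[2.2] false OR true = true
[2] true AND true = true
[3.1.1.1] false OR false = false
[3.1.1.2] true AND true = true
[3.1.1] exactly-one(false, true) = true
[3.1] NOT true = false
[3] NOT false = true
[4] true → false = false
[root] true AND true AND true AND false = false
Overall: false → rejected

Rejected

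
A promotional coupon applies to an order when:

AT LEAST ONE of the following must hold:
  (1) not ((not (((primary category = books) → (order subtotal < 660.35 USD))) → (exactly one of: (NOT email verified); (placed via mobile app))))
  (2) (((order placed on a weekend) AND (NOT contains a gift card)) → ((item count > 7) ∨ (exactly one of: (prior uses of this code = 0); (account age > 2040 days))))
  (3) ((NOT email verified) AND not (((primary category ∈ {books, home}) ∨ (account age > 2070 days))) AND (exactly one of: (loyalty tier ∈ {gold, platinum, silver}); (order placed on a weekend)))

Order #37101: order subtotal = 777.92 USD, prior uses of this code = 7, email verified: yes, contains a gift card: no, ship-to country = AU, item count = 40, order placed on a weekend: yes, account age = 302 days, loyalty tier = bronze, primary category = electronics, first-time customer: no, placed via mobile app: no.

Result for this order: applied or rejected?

Applied

Atomic conditions:
  primary category = books: electronics == books is false
  order subtotal < 660.35 USD: 777.92 < 660.35 is false
  NOT email verified: yes → false
  placed via mobile app: no → false
  order placed on a weekend: yes → true
  NOT contains a gift card: no → true
  item count > 7: 40 > 7 is true
  prior uses of this code = 0: 7 == 0 is false
  account age > 2040 days: 302 > 2040 is false
  primary category ∈ {books, home}: electronics is not in the set → false
  account age > 2070 days: 302 > 2070 is false
  loyalty tier ∈ {gold, platinum, silver}: bronze is not in the set → false
Combine:
[1.1.1.1] false → false (antecedent false ⇒ implication holds) = true
[1.1.1] NOT true = false
[1.1.2] exactly-one(false, false) = false
[1.1] false → false (antecedent false ⇒ implication holds) = true
[1] NOT true = false
[2.1] true AND true = true
[2.2.2] exactly-one(false, false) = false
[2.2] true OR false = true
[2] true → true = true
[3.2.1] false OR false = false
[3.2] NOT false = true
[3.3] exactly-one(false, true) = true
[3] false AND true AND true = false
[root] false OR true OR false = true
Overall: true → applied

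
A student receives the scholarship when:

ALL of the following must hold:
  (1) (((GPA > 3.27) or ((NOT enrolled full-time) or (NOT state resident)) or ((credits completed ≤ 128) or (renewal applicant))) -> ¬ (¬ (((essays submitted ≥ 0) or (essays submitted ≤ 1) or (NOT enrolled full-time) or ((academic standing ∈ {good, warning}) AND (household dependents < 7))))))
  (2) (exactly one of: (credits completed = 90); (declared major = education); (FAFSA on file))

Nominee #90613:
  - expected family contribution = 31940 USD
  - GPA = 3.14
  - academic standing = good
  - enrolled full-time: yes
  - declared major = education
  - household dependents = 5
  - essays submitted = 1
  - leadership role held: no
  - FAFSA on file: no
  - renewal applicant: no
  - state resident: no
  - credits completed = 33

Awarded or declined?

Atomic conditions:
  GPA > 3.27: 3.14 > 3.27 is false
  NOT enrolled full-time: yes → false
  NOT state resident: no → true
  credits completed ≤ 128: 33 ≤ 128 is true
  renewal applicant: no → false
  essays submitted ≥ 0: 1 ≥ 0 is true
  essays submitted ≤ 1: 1 ≤ 1 is true
  academic standing ∈ {good, warning}: good is in the set → true
  household dependents < 7: 5 < 7 is true
  credits completed = 90: 33 == 90 is false
  declared major = education: education == education is true
  FAFSA on file: no → false
Combine:
[1.1.2] false OR true = true
[1.1.3] true OR false = true
[1.1] false OR true OR true = true
[1.2.1.1.4] true AND true = true
[1.2.1.1] true OR true OR false OR true = true
[1.2.1] NOT true = false
[1.2] NOT false = true
[1] true → true = true
[2] exactly-one(false, true, false) = true
[root] true AND true = true
Overall: true → awarded

Awarded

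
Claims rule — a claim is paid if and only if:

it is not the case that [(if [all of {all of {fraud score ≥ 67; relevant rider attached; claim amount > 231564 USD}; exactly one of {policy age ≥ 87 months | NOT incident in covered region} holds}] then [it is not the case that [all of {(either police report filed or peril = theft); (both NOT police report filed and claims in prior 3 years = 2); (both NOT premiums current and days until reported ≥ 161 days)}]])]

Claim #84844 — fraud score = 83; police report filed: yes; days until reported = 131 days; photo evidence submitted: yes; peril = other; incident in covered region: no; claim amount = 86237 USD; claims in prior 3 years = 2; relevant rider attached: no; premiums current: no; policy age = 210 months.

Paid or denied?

Atomic conditions:
  fraud score ≥ 67: 83 ≥ 67 is true
  relevant rider attached: no → false
  claim amount > 231564 USD: 86237 > 231564 is false
  policy age ≥ 87 months: 210 ≥ 87 is true
  NOT incident in covered region: no → true
  police report filed: yes → true
  peril = theft: other == theft is false
  NOT police report filed: yes → false
  claims in prior 3 years = 2: 2 == 2 is true
  NOT premiums current: no → true
  days until reported ≥ 161 days: 131 ≥ 161 is false
Combine:
[1.1.1] true AND false AND false = false
[1.1.2] exactly-one(true, true) = false
[1.1] false AND false = false
[1.2.1.1] true OR false = true
[1.2.1.2] false AND true = false
[1.2.1.3] true AND false = false
[1.2.1] true AND false AND false = false
[1.2] NOT false = true
[1] false → true (antecedent false ⇒ implication holds) = true
[root] NOT true = false
Overall: false → denied

Denied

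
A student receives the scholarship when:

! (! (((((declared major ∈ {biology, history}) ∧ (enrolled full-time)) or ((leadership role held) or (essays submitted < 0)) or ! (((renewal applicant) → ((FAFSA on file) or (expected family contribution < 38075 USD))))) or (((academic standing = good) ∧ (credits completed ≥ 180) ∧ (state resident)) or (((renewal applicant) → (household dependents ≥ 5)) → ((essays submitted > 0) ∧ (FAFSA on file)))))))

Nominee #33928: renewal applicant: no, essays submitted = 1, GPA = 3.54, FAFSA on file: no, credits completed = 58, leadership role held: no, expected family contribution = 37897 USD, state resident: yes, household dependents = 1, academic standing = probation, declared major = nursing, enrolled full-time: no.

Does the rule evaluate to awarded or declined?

Declined

Atomic conditions:
  declared major ∈ {biology, history}: nursing is not in the set → false
  enrolled full-time: no → false
  leadership role held: no → false
  essays submitted < 0: 1 < 0 is false
  renewal applicant: no → false
  FAFSA on file: no → false
  expected family contribution < 38075 USD: 37897 < 38075 is true
  academic standing = good: probation == good is false
  credits completed ≥ 180: 58 ≥ 180 is false
  state resident: yes → true
  household dependents ≥ 5: 1 ≥ 5 is false
  essays submitted > 0: 1 > 0 is true
Combine:
[1.1.1.1] false AND false = false
[1.1.1.2] false OR false = false
[1.1.1.3.1.2] false OR true = true
[1.1.1.3.1] false → true (antecedent false ⇒ implication holds) = true
[1.1.1.3] NOT true = false
[1.1.1] false OR false OR false = false
[1.1.2.1] false AND false AND true = false
[1.1.2.2.1] false → false (antecedent false ⇒ implication holds) = true
[1.1.2.2.2] true AND false = false
[1.1.2.2] true → false = false
[1.1.2] false OR false = false
[1.1] false OR false = false
[1] NOT false = true
[root] NOT true = false
Overall: false → declined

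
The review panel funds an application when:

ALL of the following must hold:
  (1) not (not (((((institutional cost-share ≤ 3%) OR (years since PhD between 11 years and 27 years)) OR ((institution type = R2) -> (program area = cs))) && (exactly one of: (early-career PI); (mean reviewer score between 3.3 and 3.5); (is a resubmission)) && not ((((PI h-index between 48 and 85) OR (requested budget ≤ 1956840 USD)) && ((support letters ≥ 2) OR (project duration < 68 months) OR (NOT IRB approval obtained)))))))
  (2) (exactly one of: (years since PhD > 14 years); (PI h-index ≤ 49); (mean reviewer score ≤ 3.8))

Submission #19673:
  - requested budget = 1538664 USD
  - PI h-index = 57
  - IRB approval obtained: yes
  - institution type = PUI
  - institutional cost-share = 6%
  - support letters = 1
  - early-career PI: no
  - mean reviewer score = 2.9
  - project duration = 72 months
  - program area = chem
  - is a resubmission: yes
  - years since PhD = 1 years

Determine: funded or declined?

Atomic conditions:
  institutional cost-share ≤ 3%: 6 ≤ 3 is false
  years since PhD between 11 years and 27 years: 1 in [11, 27] is false
  institution type = R2: PUI == R2 is false
  program area = cs: chem == cs is false
  early-career PI: no → false
  mean reviewer score between 3.3 and 3.5: 2.9 in [3.3, 3.5] is false
  is a resubmission: yes → true
  PI h-index between 48 and 85: 57 in [48, 85] is true
  requested budget ≤ 1956840 USD: 1538664 ≤ 1956840 is true
  support letters ≥ 2: 1 ≥ 2 is false
  project duration < 68 months: 72 < 68 is false
  NOT IRB approval obtained: yes → false
  years since PhD > 14 years: 1 > 14 is false
  PI h-index ≤ 49: 57 ≤ 49 is false
  mean reviewer score ≤ 3.8: 2.9 ≤ 3.8 is true
Combine:
[1.1.1.1.1] false OR false = false
[1.1.1.1.2] false → false (antecedent false ⇒ implication holds) = true
[1.1.1.1] false OR true = true
[1.1.1.2] exactly-one(false, false, true) = true
[1.1.1.3.1.1] true OR true = true
[1.1.1.3.1.2] false OR false OR false = false
[1.1.1.3.1] true AND false = false
[1.1.1.3] NOT false = true
[1.1.1] true AND true AND true = true
[1.1] NOT true = false
[1] NOT false = true
[2] exactly-one(false, false, true) = true
[root] true AND true = true
Overall: true → funded

Funded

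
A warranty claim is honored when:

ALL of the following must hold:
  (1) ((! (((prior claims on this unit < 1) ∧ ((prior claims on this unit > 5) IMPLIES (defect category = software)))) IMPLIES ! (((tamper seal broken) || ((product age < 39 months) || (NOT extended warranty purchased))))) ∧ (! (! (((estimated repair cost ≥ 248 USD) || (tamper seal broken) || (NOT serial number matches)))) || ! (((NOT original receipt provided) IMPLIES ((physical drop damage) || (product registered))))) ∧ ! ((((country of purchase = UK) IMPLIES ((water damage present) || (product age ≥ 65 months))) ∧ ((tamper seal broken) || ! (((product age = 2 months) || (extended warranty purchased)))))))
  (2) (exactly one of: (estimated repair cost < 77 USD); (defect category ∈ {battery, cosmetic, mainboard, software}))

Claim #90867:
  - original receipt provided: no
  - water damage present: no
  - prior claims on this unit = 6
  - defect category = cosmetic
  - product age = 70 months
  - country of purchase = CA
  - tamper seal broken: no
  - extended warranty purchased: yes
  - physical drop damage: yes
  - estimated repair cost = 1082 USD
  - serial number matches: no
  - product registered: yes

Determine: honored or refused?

Atomic conditions:
  prior claims on this unit < 1: 6 < 1 is false
  prior claims on this unit > 5: 6 > 5 is true
  defect category = software: cosmetic == software is false
  tamper seal broken: no → false
  product age < 39 months: 70 < 39 is false
  NOT extended warranty purchased: yes → false
  estimated repair cost ≥ 248 USD: 1082 ≥ 248 is true
  NOT serial number matches: no → true
  NOT original receipt provided: no → true
  physical drop damage: yes → true
  product registered: yes → true
  country of purchase = UK: CA == UK is false
  water damage present: no → false
  product age ≥ 65 months: 70 ≥ 65 is true
  product age = 2 months: 70 == 2 is false
  extended warranty purchased: yes → true
  estimated repair cost < 77 USD: 1082 < 77 is false
  defect category ∈ {battery, cosmetic, mainboard, software}: cosmetic is in the set → true
Combine:
[1.1.1.1.2] true → false = false
[1.1.1.1] false AND false = false
[1.1.1] NOT false = true
[1.1.2.1.2] false OR false = false
[1.1.2.1] false OR false = false
[1.1.2] NOT false = true
[1.1] true → true = true
[1.2.1.1.1] true OR false OR true = true
[1.2.1.1] NOT true = false
[1.2.1] NOT false = true
[1.2.2.1.2] true OR true = true
[1.2.2.1] true → true = true
[1.2.2] NOT true = false
[1.2] true OR false = true
[1.3.1.1.2] false OR true = true
[1.3.1.1] false → true (antecedent false ⇒ implication holds) = true
[1.3.1.2.2.1] false OR true = true
[1.3.1.2.2] NOT true = false
[1.3.1.2] false OR false = false
[1.3.1] true AND false = false
[1.3] NOT false = true
[1] true AND true AND true = true
[2] exactly-one(false, true) = true
[root] true AND true = true
Overall: true → honored

Honored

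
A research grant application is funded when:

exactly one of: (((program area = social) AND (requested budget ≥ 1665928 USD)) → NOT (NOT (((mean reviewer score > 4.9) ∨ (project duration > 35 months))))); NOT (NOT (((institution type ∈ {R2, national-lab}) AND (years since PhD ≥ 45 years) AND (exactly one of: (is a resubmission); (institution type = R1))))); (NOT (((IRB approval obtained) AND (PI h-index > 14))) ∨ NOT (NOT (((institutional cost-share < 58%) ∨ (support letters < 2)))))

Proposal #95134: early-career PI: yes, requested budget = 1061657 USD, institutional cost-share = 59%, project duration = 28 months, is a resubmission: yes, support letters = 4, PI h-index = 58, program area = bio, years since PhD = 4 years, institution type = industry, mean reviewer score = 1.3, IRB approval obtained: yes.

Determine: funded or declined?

Funded

Atomic conditions:
  program area = social: bio == social is false
  requested budget ≥ 1665928 USD: 1061657 ≥ 1665928 is false
  mean reviewer score > 4.9: 1.3 > 4.9 is false
  project duration > 35 months: 28 > 35 is false
  institution type ∈ {R2, national-lab}: industry is not in the set → false
  years since PhD ≥ 45 years: 4 ≥ 45 is false
  is a resubmission: yes → true
  institution type = R1: industry == R1 is false
  IRB approval obtained: yes → true
  PI h-index > 14: 58 > 14 is true
  institutional cost-share < 58%: 59 < 58 is false
  support letters < 2: 4 < 2 is false
Combine:
[1.1] false AND false = false
[1.2.1.1] false OR false = false
[1.2.1] NOT false = true
[1.2] NOT true = false
[1] false → false (antecedent false ⇒ implication holds) = true
[2.1.1.3] exactly-one(true, false) = true
[2.1.1] false AND false AND true = false
[2.1] NOT false = true
[2] NOT true = false
[3.1.1] true AND true = true
[3.1] NOT true = false
[3.2.1.1] false OR false = false
[3.2.1] NOT false = true
[3.2] NOT true = false
[3] false OR false = false
[root] exactly-one(true, false, false) = true
Overall: true → funded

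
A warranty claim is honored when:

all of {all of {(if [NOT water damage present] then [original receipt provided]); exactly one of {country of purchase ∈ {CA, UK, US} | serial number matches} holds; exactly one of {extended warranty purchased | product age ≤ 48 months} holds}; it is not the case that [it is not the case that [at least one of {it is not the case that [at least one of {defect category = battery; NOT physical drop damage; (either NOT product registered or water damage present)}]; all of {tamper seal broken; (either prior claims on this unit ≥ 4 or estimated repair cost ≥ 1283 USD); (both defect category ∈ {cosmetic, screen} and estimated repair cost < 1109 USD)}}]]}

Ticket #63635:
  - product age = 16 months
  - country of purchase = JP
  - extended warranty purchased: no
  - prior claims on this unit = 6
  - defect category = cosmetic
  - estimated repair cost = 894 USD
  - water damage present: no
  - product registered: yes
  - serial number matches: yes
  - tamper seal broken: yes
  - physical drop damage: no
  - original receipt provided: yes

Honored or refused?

Honored

Atomic conditions:
  NOT water damage present: no → true
  original receipt provided: yes → true
  country of purchase ∈ {CA, UK, US}: JP is not in the set → false
  serial number matches: yes → true
  extended warranty purchased: no → false
  product age ≤ 48 months: 16 ≤ 48 is true
  defect category = battery: cosmetic == battery is false
  NOT physical drop damage: no → true
  NOT product registered: yes → false
  water damage present: no → false
  tamper seal broken: yes → true
  prior claims on this unit ≥ 4: 6 ≥ 4 is true
  estimated repair cost ≥ 1283 USD: 894 ≥ 1283 is false
  defect category ∈ {cosmetic, screen}: cosmetic is in the set → true
  estimated repair cost < 1109 USD: 894 < 1109 is true
Combine:
[1.1] true → true = true
[1.2] exactly-one(false, true) = true
[1.3] exactly-one(false, true) = true
[1] true AND true AND true = true
[2.1.1.1.1.3] false OR false = false
[2.1.1.1.1] false OR true OR false = true
[2.1.1.1] NOT true = false
[2.1.1.2.2] true OR false = true
[2.1.1.2.3] true AND true = true
[2.1.1.2] true AND true AND true = true
[2.1.1] false OR true = true
[2.1] NOT true = false
[2] NOT false = true
[root] true AND true = true
Overall: true → honored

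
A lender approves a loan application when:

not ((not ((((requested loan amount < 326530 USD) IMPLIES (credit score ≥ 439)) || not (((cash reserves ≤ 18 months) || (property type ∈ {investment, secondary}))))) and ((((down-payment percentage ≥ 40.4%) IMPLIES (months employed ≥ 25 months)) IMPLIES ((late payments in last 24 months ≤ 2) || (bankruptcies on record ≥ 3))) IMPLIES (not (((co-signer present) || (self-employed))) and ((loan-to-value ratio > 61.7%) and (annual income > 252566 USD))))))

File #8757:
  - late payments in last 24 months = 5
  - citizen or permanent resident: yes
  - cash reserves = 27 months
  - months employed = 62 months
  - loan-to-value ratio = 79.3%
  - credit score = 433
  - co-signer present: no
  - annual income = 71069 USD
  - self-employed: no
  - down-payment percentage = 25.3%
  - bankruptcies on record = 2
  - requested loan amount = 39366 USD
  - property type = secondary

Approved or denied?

Atomic conditions:
  requested loan amount < 326530 USD: 39366 < 326530 is true
  credit score ≥ 439: 433 ≥ 439 is false
  cash reserves ≤ 18 months: 27 ≤ 18 is false
  property type ∈ {investment, secondary}: secondary is in the set → true
  down-payment percentage ≥ 40.4%: 25.3 ≥ 40.4 is false
  months employed ≥ 25 months: 62 ≥ 25 is true
  late payments in last 24 months ≤ 2: 5 ≤ 2 is false
  bankruptcies on record ≥ 3: 2 ≥ 3 is false
  co-signer present: no → false
  self-employed: no → false
  loan-to-value ratio > 61.7%: 79.3 > 61.7 is true
  annual income > 252566 USD: 71069 > 252566 is false
Combine:
[1.1.1.1] true → false = false
[1.1.1.2.1] false OR true = true
[1.1.1.2] NOT true = false
[1.1.1] false OR false = false
[1.1] NOT false = true
[1.2.1.1] false → true (antecedent false ⇒ implication holds) = true
[1.2.1.2] false OR false = false
[1.2.1] true → false = false
[1.2.2.1.1] false OR false = false
[1.2.2.1] NOT false = true
[1.2.2.2] true AND false = false
[1.2.2] true AND false = false
[1.2] false → false (antecedent false ⇒ implication holds) = true
[1] true AND true = true
[root] NOT true = false
Overall: false → denied

Denied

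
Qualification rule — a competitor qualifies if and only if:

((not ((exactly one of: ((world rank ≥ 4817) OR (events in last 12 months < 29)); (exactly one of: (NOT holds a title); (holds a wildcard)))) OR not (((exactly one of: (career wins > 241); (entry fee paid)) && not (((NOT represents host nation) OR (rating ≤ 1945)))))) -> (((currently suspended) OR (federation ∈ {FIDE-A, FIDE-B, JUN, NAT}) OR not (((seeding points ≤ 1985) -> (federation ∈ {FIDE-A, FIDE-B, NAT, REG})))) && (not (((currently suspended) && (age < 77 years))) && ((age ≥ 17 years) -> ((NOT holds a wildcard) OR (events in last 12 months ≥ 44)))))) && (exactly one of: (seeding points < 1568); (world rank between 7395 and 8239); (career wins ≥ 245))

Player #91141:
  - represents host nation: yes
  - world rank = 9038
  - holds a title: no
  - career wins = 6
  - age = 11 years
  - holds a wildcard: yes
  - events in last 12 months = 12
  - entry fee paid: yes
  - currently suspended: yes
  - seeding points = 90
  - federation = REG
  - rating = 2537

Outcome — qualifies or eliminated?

Atomic conditions:
  world rank ≥ 4817: 9038 ≥ 4817 is true
  events in last 12 months < 29: 12 < 29 is true
  NOT holds a title: no → true
  holds a wildcard: yes → true
  career wins > 241: 6 > 241 is false
  entry fee paid: yes → true
  NOT represents host nation: yes → false
  rating ≤ 1945: 2537 ≤ 1945 is false
  currently suspended: yes → true
  federation ∈ {FIDE-A, FIDE-B, JUN, NAT}: REG is not in the set → false
  seeding points ≤ 1985: 90 ≤ 1985 is true
  federation ∈ {FIDE-A, FIDE-B, NAT, REG}: REG is in the set → true
  age < 77 years: 11 < 77 is true
  age ≥ 17 years: 11 ≥ 17 is false
  NOT holds a wildcard: yes → false
  events in last 12 months ≥ 44: 12 ≥ 44 is false
  seeding points < 1568: 90 < 1568 is true
  world rank between 7395 and 8239: 9038 in [7395, 8239] is false
  career wins ≥ 245: 6 ≥ 245 is false
Combine:
[1.1.1.1.1] true OR true = true
[1.1.1.1.2] exactly-one(true, true) = false
[1.1.1.1] exactly-one(true, false) = true
[1.1.1] NOT true = false
[1.1.2.1.1] exactly-one(false, true) = true
[1.1.2.1.2.1] false OR false = false
[1.1.2.1.2] NOT false = true
[1.1.2.1] true AND true = true
[1.1.2] NOT true = false
[1.1] false OR false = false
[1.2.1.3.1] true → true = true
[1.2.1.3] NOT true = false
[1.2.1] true OR false OR false = true
[1.2.2.1.1] true AND true = true
[1.2.2.1] NOT true = false
[1.2.2.2.2] false OR false = false
[1.2.2.2] false → false (antecedent false ⇒ implication holds) = true
[1.2.2] false AND true = false
[1.2] true AND false = false
[1] false → false (antecedent false ⇒ implication holds) = true
[2] exactly-one(true, false, false) = true
[root] true AND true = true
Overall: true → qualifies

Qualifies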